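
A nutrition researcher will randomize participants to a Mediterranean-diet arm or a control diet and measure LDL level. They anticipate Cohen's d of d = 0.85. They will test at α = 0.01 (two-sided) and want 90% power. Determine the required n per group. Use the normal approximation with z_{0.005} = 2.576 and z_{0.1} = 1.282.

n = 42 per group

For two independent groups with equal n: n = 2·((z_{α/2} + z_β) / d)².
z_{α/2} + z_β = 2.576 + 1.282 = 3.858.
n = 2 × (3.858 / 0.85)² = 2 × 4.539² = 2 × 20.60 = 41.2.
Round up to the next whole participant.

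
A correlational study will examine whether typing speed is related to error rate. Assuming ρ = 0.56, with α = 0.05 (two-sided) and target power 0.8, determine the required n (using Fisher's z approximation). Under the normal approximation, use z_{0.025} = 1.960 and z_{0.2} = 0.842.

n = 23

Fisher's z: C = ½·ln((1+r)/(1−r)) = ½·ln(3.5455) = 0.6328.
n = ((z_{α/2} + z_β)/C)² + 3.
(1.960 + 0.842) / 0.6328 = 2.802 / 0.6328 = 4.428.
n = 4.428² + 3 = 19.61 + 3 = 22.6.
Round up.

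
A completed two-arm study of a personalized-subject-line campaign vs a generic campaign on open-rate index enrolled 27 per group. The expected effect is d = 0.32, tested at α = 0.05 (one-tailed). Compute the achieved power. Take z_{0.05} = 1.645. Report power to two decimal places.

For two equal groups, power = Φ(d·√(n/2) − z_{α}).
d·√(n/2) = 0.32 × √(27/2) = 0.32 × 3.674 = 1.176.
z_β = 1.176 − 1.645 = -0.469.
Power = Φ(-0.469) = 0.319.

power ≈ 0.32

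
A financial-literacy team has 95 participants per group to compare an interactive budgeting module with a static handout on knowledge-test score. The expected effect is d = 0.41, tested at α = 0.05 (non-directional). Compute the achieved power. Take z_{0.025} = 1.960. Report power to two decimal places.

power ≈ 0.81

For two equal groups, power = Φ(d·√(n/2) − z_{α/2}).
d·√(n/2) = 0.41 × √(95/2) = 0.41 × 6.892 = 2.826.
z_β = 2.826 − 1.960 = 0.866.
Power = Φ(0.866) = 0.807.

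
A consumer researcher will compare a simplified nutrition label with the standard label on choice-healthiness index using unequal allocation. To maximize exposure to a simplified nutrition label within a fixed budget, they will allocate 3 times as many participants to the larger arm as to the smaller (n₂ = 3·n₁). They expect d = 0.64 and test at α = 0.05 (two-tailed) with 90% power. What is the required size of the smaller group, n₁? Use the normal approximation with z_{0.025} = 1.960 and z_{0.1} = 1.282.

n₁ = 35

With allocation ratio k = n₂/n₁ = 3, Var(x̄₁−x̄₂) = σ²(1/n₁ + 1/(k·n₁)) = σ²·(k+1)/(k·n₁).
So n₁ = (1 + 1/k)·((z_{α/2} + z_β)/d)² = 1.333 × (3.242/0.64)².
n₁ = 1.333 × 25.66 = 34.2.
Round up: n₁ = 35, giving n₂ = 3 × 35 = 105.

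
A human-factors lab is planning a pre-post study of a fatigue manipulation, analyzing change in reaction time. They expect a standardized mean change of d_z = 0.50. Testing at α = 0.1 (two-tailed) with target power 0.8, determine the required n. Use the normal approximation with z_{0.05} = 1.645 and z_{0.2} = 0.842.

For a paired (one-sample on differences) test: n = ((z_{α/2} + z_β) / d)².
z_{α/2} + z_β = 1.645 + 0.842 = 2.487.
n = (2.487 / 0.50)² = 4.974² = 24.74.
Round up.

n = 25 pairs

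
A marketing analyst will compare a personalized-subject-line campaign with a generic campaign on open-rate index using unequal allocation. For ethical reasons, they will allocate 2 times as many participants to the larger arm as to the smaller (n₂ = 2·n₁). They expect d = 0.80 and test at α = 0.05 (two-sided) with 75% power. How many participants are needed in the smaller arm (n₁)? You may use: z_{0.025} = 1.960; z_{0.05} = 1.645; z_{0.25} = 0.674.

With allocation ratio k = n₂/n₁ = 2, Var(x̄₁−x̄₂) = σ²(1/n₁ + 1/(k·n₁)) = σ²·(k+1)/(k·n₁).
So n₁ = (1 + 1/k)·((z_{α/2} + z_β)/d)² = 1.500 × (2.634/0.80)².
n₁ = 1.500 × 10.84 = 16.3.
Round up: n₁ = 17, giving n₂ = 2 × 17 = 34.

n₁ = 17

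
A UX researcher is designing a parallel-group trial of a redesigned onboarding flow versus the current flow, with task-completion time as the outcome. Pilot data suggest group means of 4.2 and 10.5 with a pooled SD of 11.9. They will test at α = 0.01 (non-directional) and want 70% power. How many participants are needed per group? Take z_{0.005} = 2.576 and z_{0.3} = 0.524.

Cohen's d = |M₁ − M₂| / SD_pooled = |4.2 − 10.5| / 11.9 = 6.3 / 11.9 = 0.529.
For two independent groups with equal n: n = 2·((z_{α/2} + z_β) / d)².
z_{α/2} + z_β = 2.576 + 0.524 = 3.100.
n = 2 × (3.100 / 0.529)² = 2 × 5.860² = 2 × 34.34 = 68.7.
Round up to the next whole participant.

n = 69 per group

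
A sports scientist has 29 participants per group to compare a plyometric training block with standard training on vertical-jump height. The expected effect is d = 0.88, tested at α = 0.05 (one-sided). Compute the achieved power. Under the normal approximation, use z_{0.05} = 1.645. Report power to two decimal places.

For two equal groups, power = Φ(d·√(n/2) − z_{α}).
d·√(n/2) = 0.88 × √(29/2) = 0.88 × 3.808 = 3.351.
z_β = 3.351 − 1.645 = 1.706.
Power = Φ(1.706) = 0.956.

power ≈ 0.96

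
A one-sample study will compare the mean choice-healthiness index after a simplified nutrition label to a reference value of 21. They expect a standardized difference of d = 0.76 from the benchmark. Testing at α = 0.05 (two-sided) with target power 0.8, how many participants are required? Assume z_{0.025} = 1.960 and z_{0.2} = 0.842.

n = 14

For a one-sample test: n = ((z_{α/2} + z_β) / d)².
z_{α/2} + z_β = 1.960 + 0.842 = 2.802.
n = (2.802 / 0.76)² = 3.687² = 13.59.
Round up.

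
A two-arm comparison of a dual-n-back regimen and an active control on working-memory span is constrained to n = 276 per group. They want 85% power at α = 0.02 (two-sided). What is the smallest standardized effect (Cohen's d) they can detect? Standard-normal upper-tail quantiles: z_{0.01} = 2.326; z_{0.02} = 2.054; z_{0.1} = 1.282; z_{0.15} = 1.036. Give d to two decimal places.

d_min ≈ 0.29

For two independent groups of n = 276 each: d_min = (z_{α/2} + z_β)·√(2/n).
z-sum = 2.326 + 1.036 = 3.362.
d_min = 3.362 × √(2/276) = 3.362 × 0.0851 = 0.286.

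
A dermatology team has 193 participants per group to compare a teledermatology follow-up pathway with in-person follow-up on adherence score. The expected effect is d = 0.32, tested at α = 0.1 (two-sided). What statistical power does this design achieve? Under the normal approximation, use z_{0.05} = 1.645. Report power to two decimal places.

power ≈ 0.93

For two equal groups, power = Φ(d·√(n/2) − z_{α/2}).
d·√(n/2) = 0.32 × √(193/2) = 0.32 × 9.823 = 3.144.
z_β = 3.144 − 1.645 = 1.499.
Power = Φ(1.499) = 0.933.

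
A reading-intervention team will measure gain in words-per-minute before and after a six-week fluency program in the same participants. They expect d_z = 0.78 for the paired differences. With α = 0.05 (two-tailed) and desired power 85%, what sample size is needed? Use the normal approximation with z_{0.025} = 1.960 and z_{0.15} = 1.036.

n = 15 pairs

For a paired (one-sample on differences) test: n = ((z_{α/2} + z_β) / d)².
z_{α/2} + z_β = 1.960 + 1.036 = 2.996.
n = (2.996 / 0.78)² = 3.841² = 14.75.
Round up.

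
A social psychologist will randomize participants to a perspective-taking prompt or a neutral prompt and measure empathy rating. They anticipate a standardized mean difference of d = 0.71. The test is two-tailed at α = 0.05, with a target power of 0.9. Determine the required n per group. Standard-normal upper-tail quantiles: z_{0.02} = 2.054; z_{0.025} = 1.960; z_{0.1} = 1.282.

n = 42 per group

For two independent groups with equal n: n = 2·((z_{α/2} + z_β) / d)².
z_{α/2} + z_β = 1.960 + 1.282 = 3.242.
n = 2 × (3.242 / 0.71)² = 2 × 4.566² = 2 × 20.85 = 41.7.
Round up to the next whole participant.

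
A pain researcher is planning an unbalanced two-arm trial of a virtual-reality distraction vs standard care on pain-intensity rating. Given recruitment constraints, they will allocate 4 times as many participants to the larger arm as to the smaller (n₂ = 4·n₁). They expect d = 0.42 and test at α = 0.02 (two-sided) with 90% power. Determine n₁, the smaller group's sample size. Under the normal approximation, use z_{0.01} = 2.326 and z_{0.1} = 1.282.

With allocation ratio k = n₂/n₁ = 4, Var(x̄₁−x̄₂) = σ²(1/n₁ + 1/(k·n₁)) = σ²·(k+1)/(k·n₁).
So n₁ = (1 + 1/k)·((z_{α/2} + z_β)/d)² = 1.250 × (3.608/0.42)².
n₁ = 1.250 × 73.80 = 92.2.
Round up: n₁ = 93, giving n₂ = 4 × 93 = 372.

n₁ = 93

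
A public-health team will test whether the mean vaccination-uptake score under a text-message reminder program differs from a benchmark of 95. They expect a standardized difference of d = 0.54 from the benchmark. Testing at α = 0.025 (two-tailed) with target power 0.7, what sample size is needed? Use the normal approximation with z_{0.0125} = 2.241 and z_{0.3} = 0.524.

n = 27

For a one-sample test: n = ((z_{α/2} + z_β) / d)².
z_{α/2} + z_β = 2.241 + 0.524 = 2.765.
n = (2.765 / 0.54)² = 5.120² = 26.22.
Round up.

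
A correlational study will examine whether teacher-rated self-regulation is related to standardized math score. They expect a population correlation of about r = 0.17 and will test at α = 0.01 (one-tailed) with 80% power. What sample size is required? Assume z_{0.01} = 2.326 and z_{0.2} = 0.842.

Fisher's z: C = ½·ln((1+r)/(1−r)) = ½·ln(1.4096) = 0.1717.
n = ((z_{α} + z_β)/C)² + 3.
(2.326 + 0.842) / 0.1717 = 3.168 / 0.1717 = 18.451.
n = 18.451² + 3 = 340.43 + 3 = 343.4.
Round up.

n = 344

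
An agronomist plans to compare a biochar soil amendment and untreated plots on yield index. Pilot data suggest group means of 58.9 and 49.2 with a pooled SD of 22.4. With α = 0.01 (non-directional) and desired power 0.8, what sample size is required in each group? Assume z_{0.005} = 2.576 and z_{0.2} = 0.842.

Cohen's d = |M₁ − M₂| / SD_pooled = |58.9 − 49.2| / 22.4 = 9.7 / 22.4 = 0.433.
For two independent groups with equal n: n = 2·((z_{α/2} + z_β) / d)².
z_{α/2} + z_β = 2.576 + 0.842 = 3.418.
n = 2 × (3.418 / 0.433)² = 2 × 7.894² = 2 × 62.31 = 124.6.
Round up to the next whole participant.

n = 125 per group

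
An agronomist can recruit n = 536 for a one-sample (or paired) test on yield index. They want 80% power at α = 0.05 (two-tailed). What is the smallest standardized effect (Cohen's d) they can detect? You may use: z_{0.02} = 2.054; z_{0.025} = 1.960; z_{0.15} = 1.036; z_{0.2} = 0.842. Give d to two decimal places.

For a single sample (or paired design) of n = 536: d_min = (z_{α/2} + z_β)/√n.
z-sum = 1.960 + 0.842 = 2.802.
d_min = 2.802 / √536 = 2.802 / 23.152 = 0.121.

d_min ≈ 0.12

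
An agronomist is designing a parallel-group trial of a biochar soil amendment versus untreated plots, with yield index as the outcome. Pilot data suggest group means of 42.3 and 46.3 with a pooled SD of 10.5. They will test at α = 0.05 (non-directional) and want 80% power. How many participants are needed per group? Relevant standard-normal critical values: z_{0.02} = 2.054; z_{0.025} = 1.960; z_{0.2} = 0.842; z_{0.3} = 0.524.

Cohen's d = |M₁ − M₂| / SD_pooled = |42.3 − 46.3| / 10.5 = 4.0 / 10.5 = 0.381.
For two independent groups with equal n: n = 2·((z_{α/2} + z_β) / d)².
z_{α/2} + z_β = 1.960 + 0.842 = 2.802.
n = 2 × (2.802 / 0.381)² = 2 × 7.354² = 2 × 54.09 = 108.2.
Round up to the next whole participant.

n = 109 per group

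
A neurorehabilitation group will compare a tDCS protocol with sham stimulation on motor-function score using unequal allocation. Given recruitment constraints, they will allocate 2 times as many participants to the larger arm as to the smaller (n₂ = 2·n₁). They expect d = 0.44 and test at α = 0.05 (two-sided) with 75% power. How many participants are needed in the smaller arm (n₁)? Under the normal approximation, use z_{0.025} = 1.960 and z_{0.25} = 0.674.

n₁ = 54

With allocation ratio k = n₂/n₁ = 2, Var(x̄₁−x̄₂) = σ²(1/n₁ + 1/(k·n₁)) = σ²·(k+1)/(k·n₁).
So n₁ = (1 + 1/k)·((z_{α/2} + z_β)/d)² = 1.500 × (2.634/0.44)².
n₁ = 1.500 × 35.84 = 53.8.
Round up: n₁ = 54, giving n₂ = 2 × 54 = 108.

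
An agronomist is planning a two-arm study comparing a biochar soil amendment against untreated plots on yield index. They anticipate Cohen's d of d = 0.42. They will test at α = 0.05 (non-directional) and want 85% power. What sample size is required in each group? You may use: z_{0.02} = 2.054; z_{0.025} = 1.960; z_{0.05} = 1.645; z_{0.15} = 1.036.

For two independent groups with equal n: n = 2·((z_{α/2} + z_β) / d)².
z_{α/2} + z_β = 1.960 + 1.036 = 2.996.
n = 2 × (2.996 / 0.42)² = 2 × 7.133² = 2 × 50.88 = 101.8.
Round up to the next whole participant.

n = 102 per group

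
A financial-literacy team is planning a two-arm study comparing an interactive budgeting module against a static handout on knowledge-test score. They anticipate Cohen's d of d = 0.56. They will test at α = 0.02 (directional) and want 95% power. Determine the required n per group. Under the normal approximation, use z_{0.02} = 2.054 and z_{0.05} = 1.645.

For two independent groups with equal n: n = 2·((z_{α} + z_β) / d)².
z_{α} + z_β = 2.054 + 1.645 = 3.699.
n = 2 × (3.699 / 0.56)² = 2 × 6.605² = 2 × 43.63 = 87.3.
Round up to the next whole participant.

n = 88 per group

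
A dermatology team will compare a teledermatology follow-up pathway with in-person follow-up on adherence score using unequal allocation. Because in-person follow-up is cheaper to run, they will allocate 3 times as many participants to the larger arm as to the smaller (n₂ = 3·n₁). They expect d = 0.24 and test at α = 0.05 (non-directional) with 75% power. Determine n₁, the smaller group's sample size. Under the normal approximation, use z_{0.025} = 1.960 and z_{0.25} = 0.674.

n₁ = 161

With allocation ratio k = n₂/n₁ = 3, Var(x̄₁−x̄₂) = σ²(1/n₁ + 1/(k·n₁)) = σ²·(k+1)/(k·n₁).
So n₁ = (1 + 1/k)·((z_{α/2} + z_β)/d)² = 1.333 × (2.634/0.24)².
n₁ = 1.333 × 120.45 = 160.6.
Round up: n₁ = 161, giving n₂ = 3 × 161 = 483.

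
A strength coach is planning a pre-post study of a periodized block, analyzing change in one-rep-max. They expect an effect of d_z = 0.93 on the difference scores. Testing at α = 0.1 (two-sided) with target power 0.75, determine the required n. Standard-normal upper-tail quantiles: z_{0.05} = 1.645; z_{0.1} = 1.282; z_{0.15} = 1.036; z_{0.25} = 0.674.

n = 7 pairs

For a paired (one-sample on differences) test: n = ((z_{α/2} + z_β) / d)².
z_{α/2} + z_β = 1.645 + 0.674 = 2.319.
n = (2.319 / 0.93)² = 2.494² = 6.22.
Round up.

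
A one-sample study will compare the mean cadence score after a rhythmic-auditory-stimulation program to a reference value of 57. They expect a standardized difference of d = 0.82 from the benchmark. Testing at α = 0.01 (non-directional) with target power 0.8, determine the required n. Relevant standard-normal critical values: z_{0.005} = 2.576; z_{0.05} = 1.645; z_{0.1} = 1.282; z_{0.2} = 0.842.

n = 18

For a one-sample test: n = ((z_{α/2} + z_β) / d)².
z_{α/2} + z_β = 2.576 + 0.842 = 3.418.
n = (3.418 / 0.82)² = 4.168² = 17.37.
Round up.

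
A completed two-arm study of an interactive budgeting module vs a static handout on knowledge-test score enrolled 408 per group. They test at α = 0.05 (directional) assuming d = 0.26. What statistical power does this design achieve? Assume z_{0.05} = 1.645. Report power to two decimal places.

For two equal groups, power = Φ(d·√(n/2) − z_{α}).
d·√(n/2) = 0.26 × √(408/2) = 0.26 × 14.283 = 3.714.
z_β = 3.714 − 1.645 = 2.069.
Power = Φ(2.069) = 0.981.

power ≈ 0.98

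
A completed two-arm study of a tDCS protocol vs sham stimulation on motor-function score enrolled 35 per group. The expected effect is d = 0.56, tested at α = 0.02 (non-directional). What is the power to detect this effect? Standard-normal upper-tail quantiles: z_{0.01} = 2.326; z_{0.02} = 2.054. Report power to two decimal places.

power ≈ 0.51

For two equal groups, power = Φ(d·√(n/2) − z_{α/2}).
d·√(n/2) = 0.56 × √(35/2) = 0.56 × 4.183 = 2.343.
z_β = 2.343 − 2.326 = 0.017.
Power = Φ(0.017) = 0.507.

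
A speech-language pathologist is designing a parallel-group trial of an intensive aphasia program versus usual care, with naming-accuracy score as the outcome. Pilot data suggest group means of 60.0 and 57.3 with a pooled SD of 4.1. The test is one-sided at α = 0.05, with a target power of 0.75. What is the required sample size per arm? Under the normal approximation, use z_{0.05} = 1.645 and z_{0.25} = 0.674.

n = 25 per group

Cohen's d = |M₁ − M₂| / SD_pooled = |60.0 − 57.3| / 4.1 = 2.7 / 4.1 = 0.659.
For two independent groups with equal n: n = 2·((z_{α} + z_β) / d)².
z_{α} + z_β = 1.645 + 0.674 = 2.319.
n = 2 × (2.319 / 0.659)² = 2 × 3.519² = 2 × 12.38 = 24.8.
Round up to the next whole participant.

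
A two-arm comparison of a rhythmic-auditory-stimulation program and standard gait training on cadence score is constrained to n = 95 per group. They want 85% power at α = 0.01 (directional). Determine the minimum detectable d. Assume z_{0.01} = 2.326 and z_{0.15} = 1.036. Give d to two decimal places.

For two independent groups of n = 95 each: d_min = (z_{α} + z_β)·√(2/n).
z-sum = 2.326 + 1.036 = 3.362.
d_min = 3.362 × √(2/95) = 3.362 × 0.1451 = 0.488.

d_min ≈ 0.49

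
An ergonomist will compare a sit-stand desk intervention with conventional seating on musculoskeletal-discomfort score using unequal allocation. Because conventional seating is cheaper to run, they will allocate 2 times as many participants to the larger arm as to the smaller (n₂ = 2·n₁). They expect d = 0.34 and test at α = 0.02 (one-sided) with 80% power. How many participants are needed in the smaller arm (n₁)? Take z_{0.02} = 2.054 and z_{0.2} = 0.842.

n₁ = 109

With allocation ratio k = n₂/n₁ = 2, Var(x̄₁−x̄₂) = σ²(1/n₁ + 1/(k·n₁)) = σ²·(k+1)/(k·n₁).
So n₁ = (1 + 1/k)·((z_{α} + z_β)/d)² = 1.500 × (2.896/0.34)².
n₁ = 1.500 × 72.55 = 108.8.
Round up: n₁ = 109, giving n₂ = 2 × 109 = 218.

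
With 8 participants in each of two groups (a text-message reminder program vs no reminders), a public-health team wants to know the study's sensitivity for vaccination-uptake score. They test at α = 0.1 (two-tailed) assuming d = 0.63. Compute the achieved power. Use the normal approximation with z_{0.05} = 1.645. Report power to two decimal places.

power ≈ 0.35

For two equal groups, power = Φ(d·√(n/2) − z_{α/2}).
d·√(n/2) = 0.63 × √(8/2) = 0.63 × 2.000 = 1.260.
z_β = 1.260 − 1.645 = -0.385.
Power = Φ(-0.385) = 0.350.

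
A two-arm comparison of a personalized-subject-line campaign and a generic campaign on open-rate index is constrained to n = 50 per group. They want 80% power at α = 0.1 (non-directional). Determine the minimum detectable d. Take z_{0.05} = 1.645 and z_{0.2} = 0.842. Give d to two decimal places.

d_min ≈ 0.50

For two independent groups of n = 50 each: d_min = (z_{α/2} + z_β)·√(2/n).
z-sum = 1.645 + 0.842 = 2.487.
d_min = 2.487 × √(2/50) = 2.487 × 0.2000 = 0.497.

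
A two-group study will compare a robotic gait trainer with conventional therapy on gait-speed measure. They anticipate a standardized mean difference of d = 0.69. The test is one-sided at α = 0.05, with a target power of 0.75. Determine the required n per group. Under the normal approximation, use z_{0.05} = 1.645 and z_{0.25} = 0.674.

n = 23 per group

For two independent groups with equal n: n = 2·((z_{α} + z_β) / d)².
z_{α} + z_β = 1.645 + 0.674 = 2.319.
n = 2 × (2.319 / 0.69)² = 2 × 3.361² = 2 × 11.30 = 22.6.
Round up to the next whole participant.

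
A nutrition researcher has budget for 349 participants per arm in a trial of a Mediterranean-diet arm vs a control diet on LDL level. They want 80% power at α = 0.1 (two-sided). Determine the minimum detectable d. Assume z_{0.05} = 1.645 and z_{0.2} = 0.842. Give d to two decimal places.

For two independent groups of n = 349 each: d_min = (z_{α/2} + z_β)·√(2/n).
z-sum = 1.645 + 0.842 = 2.487.
d_min = 2.487 × √(2/349) = 2.487 × 0.0757 = 0.188.

d_min ≈ 0.19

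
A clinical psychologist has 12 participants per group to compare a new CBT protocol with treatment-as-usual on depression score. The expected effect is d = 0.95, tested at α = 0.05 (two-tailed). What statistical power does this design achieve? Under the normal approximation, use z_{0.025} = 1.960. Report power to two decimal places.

For two equal groups, power = Φ(d·√(n/2) − z_{α/2}).
d·√(n/2) = 0.95 × √(12/2) = 0.95 × 2.449 = 2.327.
z_β = 2.327 − 1.960 = 0.367.
Power = Φ(0.367) = 0.643.

power ≈ 0.64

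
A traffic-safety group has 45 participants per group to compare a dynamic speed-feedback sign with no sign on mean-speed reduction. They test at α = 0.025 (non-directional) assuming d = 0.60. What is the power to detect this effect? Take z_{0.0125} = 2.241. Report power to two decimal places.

power ≈ 0.73

For two equal groups, power = Φ(d·√(n/2) − z_{α/2}).
d·√(n/2) = 0.60 × √(45/2) = 0.60 × 4.743 = 2.846.
z_β = 2.846 − 2.241 = 0.605.
Power = Φ(0.605) = 0.727.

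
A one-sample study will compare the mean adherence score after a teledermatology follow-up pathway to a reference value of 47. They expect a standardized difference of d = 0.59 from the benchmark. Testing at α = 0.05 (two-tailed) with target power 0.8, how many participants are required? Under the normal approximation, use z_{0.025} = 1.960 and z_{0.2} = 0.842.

n = 23

For a one-sample test: n = ((z_{α/2} + z_β) / d)².
z_{α/2} + z_β = 1.960 + 0.842 = 2.802.
n = (2.802 / 0.59)² = 4.749² = 22.55.
Round up.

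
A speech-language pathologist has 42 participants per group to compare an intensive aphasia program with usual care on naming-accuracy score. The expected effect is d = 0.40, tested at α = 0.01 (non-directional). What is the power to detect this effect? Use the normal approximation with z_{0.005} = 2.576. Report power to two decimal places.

power ≈ 0.23

For two equal groups, power = Φ(d·√(n/2) − z_{α/2}).
d·√(n/2) = 0.40 × √(42/2) = 0.40 × 4.583 = 1.833.
z_β = 1.833 − 2.576 = -0.743.
Power = Φ(-0.743) = 0.229.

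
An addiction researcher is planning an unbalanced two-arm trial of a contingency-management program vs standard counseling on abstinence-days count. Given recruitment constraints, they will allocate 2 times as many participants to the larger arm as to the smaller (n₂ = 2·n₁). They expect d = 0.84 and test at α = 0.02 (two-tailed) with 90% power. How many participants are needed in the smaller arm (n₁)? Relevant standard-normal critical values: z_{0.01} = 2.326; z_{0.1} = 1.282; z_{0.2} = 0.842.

With allocation ratio k = n₂/n₁ = 2, Var(x̄₁−x̄₂) = σ²(1/n₁ + 1/(k·n₁)) = σ²·(k+1)/(k·n₁).
So n₁ = (1 + 1/k)·((z_{α/2} + z_β)/d)² = 1.500 × (3.608/0.84)².
n₁ = 1.500 × 18.45 = 27.7.
Round up: n₁ = 28, giving n₂ = 2 × 28 = 56.

n₁ = 28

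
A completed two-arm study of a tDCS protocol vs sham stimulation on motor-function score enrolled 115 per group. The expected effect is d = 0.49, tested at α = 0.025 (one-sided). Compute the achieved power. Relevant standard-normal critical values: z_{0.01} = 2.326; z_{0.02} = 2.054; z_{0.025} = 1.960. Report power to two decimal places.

power ≈ 0.96

For two equal groups, power = Φ(d·√(n/2) − z_{α}).
d·√(n/2) = 0.49 × √(115/2) = 0.49 × 7.583 = 3.716.
z_β = 3.716 − 1.960 = 1.756.
Power = Φ(1.756) = 0.960.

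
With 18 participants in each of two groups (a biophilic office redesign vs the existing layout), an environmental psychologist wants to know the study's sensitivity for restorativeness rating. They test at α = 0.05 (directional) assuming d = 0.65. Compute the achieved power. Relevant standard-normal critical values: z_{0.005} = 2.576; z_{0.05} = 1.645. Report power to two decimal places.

power ≈ 0.62

For two equal groups, power = Φ(d·√(n/2) − z_{α}).
d·√(n/2) = 0.65 × √(18/2) = 0.65 × 3.000 = 1.950.
z_β = 1.950 − 1.645 = 0.305.
Power = Φ(0.305) = 0.620.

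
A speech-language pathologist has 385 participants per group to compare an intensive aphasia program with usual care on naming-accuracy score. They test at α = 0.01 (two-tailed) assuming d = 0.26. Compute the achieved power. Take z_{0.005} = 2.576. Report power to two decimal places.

power ≈ 0.85

For two equal groups, power = Φ(d·√(n/2) − z_{α/2}).
d·√(n/2) = 0.26 × √(385/2) = 0.26 × 13.874 = 3.607.
z_β = 3.607 − 2.576 = 1.031.
Power = Φ(1.031) = 0.849.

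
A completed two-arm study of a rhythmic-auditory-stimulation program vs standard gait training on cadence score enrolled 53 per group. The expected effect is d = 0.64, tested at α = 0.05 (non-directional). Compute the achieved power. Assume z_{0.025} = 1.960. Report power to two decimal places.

power ≈ 0.91

For two equal groups, power = Φ(d·√(n/2) − z_{α/2}).
d·√(n/2) = 0.64 × √(53/2) = 0.64 × 5.148 = 3.295.
z_β = 3.295 − 1.960 = 1.335.
Power = Φ(1.335) = 0.909.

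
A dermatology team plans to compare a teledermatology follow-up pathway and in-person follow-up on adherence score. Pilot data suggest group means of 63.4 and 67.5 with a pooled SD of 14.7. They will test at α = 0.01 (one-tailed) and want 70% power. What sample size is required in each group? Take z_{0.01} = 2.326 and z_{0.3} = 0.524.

Cohen's d = |M₁ − M₂| / SD_pooled = |63.4 − 67.5| / 14.7 = 4.1 / 14.7 = 0.279.
For two independent groups with equal n: n = 2·((z_{α} + z_β) / d)².
z_{α} + z_β = 2.326 + 0.524 = 2.850.
n = 2 × (2.850 / 0.279)² = 2 × 10.215² = 2 × 104.35 = 208.7.
Round up to the next whole participant.

n = 209 per group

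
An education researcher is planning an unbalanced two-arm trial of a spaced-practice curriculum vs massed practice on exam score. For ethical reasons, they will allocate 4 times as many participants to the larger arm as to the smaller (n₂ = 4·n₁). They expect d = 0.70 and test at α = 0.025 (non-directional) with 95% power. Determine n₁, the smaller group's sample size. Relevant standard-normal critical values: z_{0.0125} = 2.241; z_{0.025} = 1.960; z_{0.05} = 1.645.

With allocation ratio k = n₂/n₁ = 4, Var(x̄₁−x̄₂) = σ²(1/n₁ + 1/(k·n₁)) = σ²·(k+1)/(k·n₁).
So n₁ = (1 + 1/k)·((z_{α/2} + z_β)/d)² = 1.250 × (3.886/0.70)².
n₁ = 1.250 × 30.82 = 38.5.
Round up: n₁ = 39, giving n₂ = 4 × 39 = 156.

n₁ = 39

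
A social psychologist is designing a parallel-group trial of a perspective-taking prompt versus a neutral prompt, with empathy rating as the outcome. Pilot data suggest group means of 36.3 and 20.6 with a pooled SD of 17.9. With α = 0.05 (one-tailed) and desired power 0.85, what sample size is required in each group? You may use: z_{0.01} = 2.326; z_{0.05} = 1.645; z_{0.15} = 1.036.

n = 19 per group

Cohen's d = |M₁ − M₂| / SD_pooled = |36.3 − 20.6| / 17.9 = 15.7 / 17.9 = 0.877.
For two independent groups with equal n: n = 2·((z_{α} + z_β) / d)².
z_{α} + z_β = 1.645 + 1.036 = 2.681.
n = 2 × (2.681 / 0.877)² = 2 × 3.057² = 2 × 9.35 = 18.7.
Round up to the next whole participant.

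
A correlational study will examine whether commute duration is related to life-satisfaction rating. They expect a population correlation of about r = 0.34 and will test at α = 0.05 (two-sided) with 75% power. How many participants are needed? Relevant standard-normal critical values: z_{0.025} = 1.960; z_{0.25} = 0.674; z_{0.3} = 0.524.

n = 59

Fisher's z: C = ½·ln((1+r)/(1−r)) = ½·ln(2.0303) = 0.3541.
n = ((z_{α/2} + z_β)/C)² + 3.
(1.960 + 0.674) / 0.3541 = 2.634 / 0.3541 = 7.439.
n = 7.439² + 3 = 55.33 + 3 = 58.3.
Round up.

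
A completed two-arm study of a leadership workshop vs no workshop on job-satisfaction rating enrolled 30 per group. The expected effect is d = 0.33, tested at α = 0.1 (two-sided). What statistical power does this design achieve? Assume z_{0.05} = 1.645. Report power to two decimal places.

For two equal groups, power = Φ(d·√(n/2) − z_{α/2}).
d·√(n/2) = 0.33 × √(30/2) = 0.33 × 3.873 = 1.278.
z_β = 1.278 − 1.645 = -0.367.
Power = Φ(-0.367) = 0.357.

power ≈ 0.36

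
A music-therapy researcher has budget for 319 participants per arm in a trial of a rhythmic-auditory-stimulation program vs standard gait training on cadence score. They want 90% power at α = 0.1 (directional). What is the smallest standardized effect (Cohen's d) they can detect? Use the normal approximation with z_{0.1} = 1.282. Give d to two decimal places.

For two independent groups of n = 319 each: d_min = (z_{α} + z_β)·√(2/n).
z-sum = 1.282 + 1.282 = 2.564.
d_min = 2.564 × √(2/319) = 2.564 × 0.0792 = 0.203.

d_min ≈ 0.20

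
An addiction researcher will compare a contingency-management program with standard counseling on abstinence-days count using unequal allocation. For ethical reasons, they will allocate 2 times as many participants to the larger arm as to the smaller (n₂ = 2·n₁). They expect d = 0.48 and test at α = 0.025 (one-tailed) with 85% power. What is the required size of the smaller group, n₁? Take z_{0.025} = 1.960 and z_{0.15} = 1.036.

With allocation ratio k = n₂/n₁ = 2, Var(x̄₁−x̄₂) = σ²(1/n₁ + 1/(k·n₁)) = σ²·(k+1)/(k·n₁).
So n₁ = (1 + 1/k)·((z_{α} + z_β)/d)² = 1.500 × (2.996/0.48)².
n₁ = 1.500 × 38.96 = 58.4.
Round up: n₁ = 59, giving n₂ = 2 × 59 = 118.

n₁ = 59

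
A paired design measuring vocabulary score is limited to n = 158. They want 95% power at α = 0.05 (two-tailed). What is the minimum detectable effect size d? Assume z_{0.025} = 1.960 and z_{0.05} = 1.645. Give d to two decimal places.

For a single sample (or paired design) of n = 158: d_min = (z_{α/2} + z_β)/√n.
z-sum = 1.960 + 1.645 = 3.605.
d_min = 3.605 / √158 = 3.605 / 12.570 = 0.287.

d_min ≈ 0.29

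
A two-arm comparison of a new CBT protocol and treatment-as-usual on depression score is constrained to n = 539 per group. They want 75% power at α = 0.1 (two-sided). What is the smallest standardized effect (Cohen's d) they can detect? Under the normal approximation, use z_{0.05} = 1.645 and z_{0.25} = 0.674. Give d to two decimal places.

For two independent groups of n = 539 each: d_min = (z_{α/2} + z_β)·√(2/n).
z-sum = 1.645 + 0.674 = 2.319.
d_min = 2.319 × √(2/539) = 2.319 × 0.0609 = 0.141.

d_min ≈ 0.14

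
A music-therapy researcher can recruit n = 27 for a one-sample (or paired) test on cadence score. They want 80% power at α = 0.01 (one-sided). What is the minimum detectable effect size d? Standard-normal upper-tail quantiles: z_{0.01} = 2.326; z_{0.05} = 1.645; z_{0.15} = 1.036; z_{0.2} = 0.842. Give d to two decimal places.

For a single sample (or paired design) of n = 27: d_min = (z_{α} + z_β)/√n.
z-sum = 2.326 + 0.842 = 3.168.
d_min = 3.168 / √27 = 3.168 / 5.196 = 0.610.

d_min ≈ 0.61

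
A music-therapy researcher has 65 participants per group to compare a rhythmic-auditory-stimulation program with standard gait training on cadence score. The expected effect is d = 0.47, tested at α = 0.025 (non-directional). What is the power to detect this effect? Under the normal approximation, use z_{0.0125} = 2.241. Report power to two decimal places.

power ≈ 0.67

For two equal groups, power = Φ(d·√(n/2) − z_{α/2}).
d·√(n/2) = 0.47 × √(65/2) = 0.47 × 5.701 = 2.679.
z_β = 2.679 − 2.241 = 0.438.
Power = Φ(0.438) = 0.669.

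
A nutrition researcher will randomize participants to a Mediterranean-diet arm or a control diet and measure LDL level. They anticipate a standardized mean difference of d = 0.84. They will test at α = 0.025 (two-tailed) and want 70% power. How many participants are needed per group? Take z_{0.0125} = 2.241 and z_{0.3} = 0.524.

For two independent groups with equal n: n = 2·((z_{α/2} + z_β) / d)².
z_{α/2} + z_β = 2.241 + 0.524 = 2.765.
n = 2 × (2.765 / 0.84)² = 2 × 3.292² = 2 × 10.84 = 21.7.
Round up to the next whole participant.

n = 22 per group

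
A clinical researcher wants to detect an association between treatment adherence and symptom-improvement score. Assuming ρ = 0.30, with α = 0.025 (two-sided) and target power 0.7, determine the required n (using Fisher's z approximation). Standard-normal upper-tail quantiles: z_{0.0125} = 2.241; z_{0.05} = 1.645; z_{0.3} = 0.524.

n = 83

Fisher's z: C = ½·ln((1+r)/(1−r)) = ½·ln(1.8571) = 0.3095.
n = ((z_{α/2} + z_β)/C)² + 3.
(2.241 + 0.524) / 0.3095 = 2.765 / 0.3095 = 8.934.
n = 8.934² + 3 = 79.81 + 3 = 82.8.
Round up.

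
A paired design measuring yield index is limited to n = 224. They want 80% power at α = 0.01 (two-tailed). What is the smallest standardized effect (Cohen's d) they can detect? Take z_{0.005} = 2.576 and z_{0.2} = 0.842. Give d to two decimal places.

For a single sample (or paired design) of n = 224: d_min = (z_{α/2} + z_β)/√n.
z-sum = 2.576 + 0.842 = 3.418.
d_min = 3.418 / √224 = 3.418 / 14.967 = 0.228.

d_min ≈ 0.23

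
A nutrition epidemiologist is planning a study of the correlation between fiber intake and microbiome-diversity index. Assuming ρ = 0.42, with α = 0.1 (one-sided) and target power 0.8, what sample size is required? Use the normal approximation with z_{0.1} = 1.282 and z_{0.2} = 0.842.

n = 26

Fisher's z: C = ½·ln((1+r)/(1−r)) = ½·ln(2.4483) = 0.4477.
n = ((z_{α} + z_β)/C)² + 3.
(1.282 + 0.842) / 0.4477 = 2.124 / 0.4477 = 4.744.
n = 4.744² + 3 = 22.51 + 3 = 25.5.
Round up.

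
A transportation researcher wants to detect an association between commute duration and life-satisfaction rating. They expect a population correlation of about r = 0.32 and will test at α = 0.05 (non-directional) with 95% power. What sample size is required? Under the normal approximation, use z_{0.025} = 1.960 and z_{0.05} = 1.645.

Fisher's z: C = ½·ln((1+r)/(1−r)) = ½·ln(1.9412) = 0.3316.
n = ((z_{α/2} + z_β)/C)² + 3.
(1.960 + 1.645) / 0.3316 = 3.605 / 0.3316 = 10.872.
n = 10.872² + 3 = 118.19 + 3 = 121.2.
Round up.

n = 122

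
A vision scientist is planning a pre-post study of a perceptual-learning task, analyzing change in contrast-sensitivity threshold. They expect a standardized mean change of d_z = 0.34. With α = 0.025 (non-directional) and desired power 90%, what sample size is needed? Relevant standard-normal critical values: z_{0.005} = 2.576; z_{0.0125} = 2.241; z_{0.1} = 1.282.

n = 108 pairs

For a paired (one-sample on differences) test: n = ((z_{α/2} + z_β) / d)².
z_{α/2} + z_β = 2.241 + 1.282 = 3.523.
n = (3.523 / 0.34)² = 10.362² = 107.37.
Round up.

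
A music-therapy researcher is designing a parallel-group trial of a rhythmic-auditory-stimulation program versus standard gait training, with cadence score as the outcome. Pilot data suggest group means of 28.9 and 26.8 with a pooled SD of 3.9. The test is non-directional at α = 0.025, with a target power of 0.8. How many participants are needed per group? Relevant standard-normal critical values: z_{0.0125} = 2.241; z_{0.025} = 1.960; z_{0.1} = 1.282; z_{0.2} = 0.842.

n = 66 per group

Cohen's d = |M₁ − M₂| / SD_pooled = |28.9 − 26.8| / 3.9 = 2.1 / 3.9 = 0.538.
For two independent groups with equal n: n = 2·((z_{α/2} + z_β) / d)².
z_{α/2} + z_β = 2.241 + 0.842 = 3.083.
n = 2 × (3.083 / 0.538)² = 2 × 5.730² = 2 × 32.84 = 65.7.
Round up to the next whole participant.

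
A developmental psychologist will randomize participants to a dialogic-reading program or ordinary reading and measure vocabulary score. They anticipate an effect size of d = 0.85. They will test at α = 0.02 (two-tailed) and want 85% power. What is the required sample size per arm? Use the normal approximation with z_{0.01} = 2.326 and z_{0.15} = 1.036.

For two independent groups with equal n: n = 2·((z_{α/2} + z_β) / d)².
z_{α/2} + z_β = 2.326 + 1.036 = 3.362.
n = 2 × (3.362 / 0.85)² = 2 × 3.955² = 2 × 15.64 = 31.3.
Round up to the next whole participant.

n = 32 per group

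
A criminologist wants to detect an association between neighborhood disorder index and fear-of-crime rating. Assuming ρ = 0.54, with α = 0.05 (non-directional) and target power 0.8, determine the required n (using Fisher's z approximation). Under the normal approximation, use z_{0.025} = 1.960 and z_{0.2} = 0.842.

Fisher's z: C = ½·ln((1+r)/(1−r)) = ½·ln(3.3478) = 0.6042.
n = ((z_{α/2} + z_β)/C)² + 3.
(1.960 + 0.842) / 0.6042 = 2.802 / 0.6042 = 4.638.
n = 4.638² + 3 = 21.51 + 3 = 24.5.
Round up.

n = 25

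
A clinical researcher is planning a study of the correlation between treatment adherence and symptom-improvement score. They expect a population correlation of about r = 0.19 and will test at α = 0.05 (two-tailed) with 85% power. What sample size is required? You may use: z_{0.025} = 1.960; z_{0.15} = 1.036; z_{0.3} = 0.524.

Fisher's z: C = ½·ln((1+r)/(1−r)) = ½·ln(1.4691) = 0.1923.
n = ((z_{α/2} + z_β)/C)² + 3.
(1.960 + 1.036) / 0.1923 = 2.996 / 0.1923 = 15.580.
n = 15.580² + 3 = 242.73 + 3 = 245.7.
Round up.

n = 246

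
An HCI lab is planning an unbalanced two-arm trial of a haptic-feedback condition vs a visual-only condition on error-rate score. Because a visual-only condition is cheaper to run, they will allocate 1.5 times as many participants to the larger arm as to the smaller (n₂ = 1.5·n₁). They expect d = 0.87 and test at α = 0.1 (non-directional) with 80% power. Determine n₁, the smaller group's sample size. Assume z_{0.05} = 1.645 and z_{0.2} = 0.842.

With allocation ratio k = n₂/n₁ = 1.5, Var(x̄₁−x̄₂) = σ²(1/n₁ + 1/(k·n₁)) = σ²·(k+1)/(k·n₁).
So n₁ = (1 + 1/k)·((z_{α/2} + z_β)/d)² = 1.667 × (2.487/0.87)².
n₁ = 1.667 × 8.17 = 13.6.
Round up: n₁ = 14, giving n₂ = 1.5 × 14 = 21.

n₁ = 14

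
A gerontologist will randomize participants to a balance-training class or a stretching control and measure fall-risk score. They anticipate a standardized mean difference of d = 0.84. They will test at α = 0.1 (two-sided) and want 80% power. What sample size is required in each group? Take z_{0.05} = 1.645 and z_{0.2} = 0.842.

n = 18 per group

For two independent groups with equal n: n = 2·((z_{α/2} + z_β) / d)².
z_{α/2} + z_β = 1.645 + 0.842 = 2.487.
n = 2 × (2.487 / 0.84)² = 2 × 2.961² = 2 × 8.77 = 17.5.
Round up to the next whole participant.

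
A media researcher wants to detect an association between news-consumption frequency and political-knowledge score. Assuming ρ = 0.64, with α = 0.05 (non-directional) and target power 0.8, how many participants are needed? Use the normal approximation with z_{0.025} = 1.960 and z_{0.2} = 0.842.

Fisher's z: C = ½·ln((1+r)/(1−r)) = ½·ln(4.5556) = 0.7582.
n = ((z_{α/2} + z_β)/C)² + 3.
(1.960 + 0.842) / 0.7582 = 2.802 / 0.7582 = 3.696.
n = 3.696² + 3 = 13.66 + 3 = 16.7.
Round up.

n = 17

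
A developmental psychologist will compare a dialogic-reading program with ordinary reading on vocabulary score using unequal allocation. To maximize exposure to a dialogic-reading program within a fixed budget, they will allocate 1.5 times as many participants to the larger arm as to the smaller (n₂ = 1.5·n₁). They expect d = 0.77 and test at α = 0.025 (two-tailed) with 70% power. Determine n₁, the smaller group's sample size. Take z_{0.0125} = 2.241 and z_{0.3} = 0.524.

n₁ = 22

With allocation ratio k = n₂/n₁ = 1.5, Var(x̄₁−x̄₂) = σ²(1/n₁ + 1/(k·n₁)) = σ²·(k+1)/(k·n₁).
So n₁ = (1 + 1/k)·((z_{α/2} + z_β)/d)² = 1.667 × (2.765/0.77)².
n₁ = 1.667 × 12.89 = 21.5.
Round up: n₁ = 22, giving n₂ = 1.5 × 22 = 33.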